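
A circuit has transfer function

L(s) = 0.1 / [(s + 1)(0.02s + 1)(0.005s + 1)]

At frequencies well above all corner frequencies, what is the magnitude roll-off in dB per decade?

-60 dB/decade

Each pole contributes −20 dB/decade at high frequency; each zero contributes +20 dB/decade.
Net: 0 zero(s) − 3 pole(s) → -60 dB/decade.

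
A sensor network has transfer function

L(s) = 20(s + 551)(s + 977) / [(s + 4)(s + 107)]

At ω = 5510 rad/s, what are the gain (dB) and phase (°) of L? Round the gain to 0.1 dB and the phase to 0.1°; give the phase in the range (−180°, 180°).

At s = jω = j5510:
zero (s+551): 551 + j5510 → |·| = √(551²+5510²) = √30663701 ≈ 5537.5, ∠ = arctan(5510/551) ≈ 84.29°
zero (s+977): 977 + j5510 → |·| = √(977²+5510²) = √31314629 ≈ 5595.9, ∠ = arctan(5510/977) ≈ 79.95°
pole (s+4): 4 + j5510 → |·| = √(4²+5510²) = √30360116 ≈ 5510, ∠ = arctan(5510/4) ≈ 89.96°
pole (s+107): 107 + j5510 → |·| = √(107²+5510²) = √30371549 ≈ 5511, ∠ = arctan(5510/107) ≈ 88.89°
|L| = 20 · 3.0987e+07 / 3.0366e+07 ≈ 20.409
Gain = 20 log₁₀(20.409) ≈ 26.20 dB
∠L = 164.24° − 178.85° = -14.61°

26.2 dB, -14.6°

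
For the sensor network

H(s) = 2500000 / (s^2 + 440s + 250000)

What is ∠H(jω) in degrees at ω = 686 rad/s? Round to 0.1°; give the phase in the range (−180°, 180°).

At s = jω = j686:
quadratic: (j686)² + 440·j686 + 250000 = -220596 + j301840 → |·| ≈ 3.7386e+05, ∠ ≈ 126.16°
∠H = 0.00° − 126.16° = -126.16°

-126.2°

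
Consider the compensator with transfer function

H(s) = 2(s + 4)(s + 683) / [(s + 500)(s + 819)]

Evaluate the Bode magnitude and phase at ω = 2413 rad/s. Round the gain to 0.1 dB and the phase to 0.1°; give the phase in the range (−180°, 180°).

At s = jω = j2413:
zero (s+4): 4 + j2413 → |·| = √(4²+2413²) = √5822585 ≈ 2413, ∠ = arctan(2413/4) ≈ 89.91°
zero (s+683): 683 + j2413 → |·| = √(683²+2413²) = √6289058 ≈ 2507.8, ∠ = arctan(2413/683) ≈ 74.20°
pole (s+500): 500 + j2413 → |·| = √(500²+2413²) = √6072569 ≈ 2464.3, ∠ = arctan(2413/500) ≈ 78.29°
pole (s+819): 819 + j2413 → |·| = √(819²+2413²) = √6493330 ≈ 2548.2, ∠ = arctan(2413/819) ≈ 71.25°
|H| = 2 · 6.0513e+06 / 6.2795e+06 ≈ 1.9273
Gain = 20 log₁₀(1.9273) ≈ 5.70 dB
∠H = 164.11° − 149.54° = 14.57°

5.7 dB, 14.6°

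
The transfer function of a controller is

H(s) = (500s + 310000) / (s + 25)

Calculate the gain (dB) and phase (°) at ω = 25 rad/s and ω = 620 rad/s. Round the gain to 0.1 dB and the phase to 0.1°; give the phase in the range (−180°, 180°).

Substitute s = j25:
Numerator: 500(j25) + 310000 = 310000 + j12500
Denominator: (j25) + 25 = 25 + j25
|N| = √(310000² + 12500²) ≈ 3.1025e+05, ∠N ≈ 2.31°
|D| = √(25² + 25²) ≈ 35.355, ∠D ≈ 45.00°
|H| = 3.1025e+05 / 35.355 ≈ 8775.3
Gain = 20 log₁₀(8775.3) ≈ 78.87 dB
∠H = 2.31° − 45.00° = -42.69°

Substitute s = j620:
Numerator: 500(j620) + 310000 = 310000 + j310000
Denominator: (j620) + 25 = 25 + j620
|N| = √(310000² + 310000²) ≈ 4.3841e+05, ∠N ≈ 45.00°
|D| = √(25² + 620²) ≈ 620.5, ∠D ≈ 87.69°
|H| = 4.3841e+05 / 620.5 ≈ 706.54
Gain = 20 log₁₀(706.54) ≈ 56.98 dB
∠H = 45.00° − 87.69° = -42.69°

ω = 25: 78.9 dB, -42.7°; ω = 620: 57.0 dB, -42.7°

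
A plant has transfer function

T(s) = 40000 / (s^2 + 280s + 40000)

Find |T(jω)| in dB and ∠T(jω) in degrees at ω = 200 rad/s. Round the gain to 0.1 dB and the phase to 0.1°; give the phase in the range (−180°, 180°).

At s = jω = j200:
quadratic: (j200)² + 280·j200 + 40000 = 0 + j56000 → |·| ≈ 56000, ∠ ≈ 90.00°
|T| = 40000 / 56000 ≈ 0.71429
Gain = 20 log₁₀(0.71429) ≈ -2.92 dB
∠T = 0.00° − 90.00° = -90.00°

-2.9 dB, -90.0°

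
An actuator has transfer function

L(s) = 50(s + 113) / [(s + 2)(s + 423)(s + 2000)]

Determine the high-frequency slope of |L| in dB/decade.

-40 dB/decade

Each pole contributes −20 dB/decade at high frequency; each zero contributes +20 dB/decade.
Net: 1 zero(s) − 3 pole(s) → -40 dB/decade.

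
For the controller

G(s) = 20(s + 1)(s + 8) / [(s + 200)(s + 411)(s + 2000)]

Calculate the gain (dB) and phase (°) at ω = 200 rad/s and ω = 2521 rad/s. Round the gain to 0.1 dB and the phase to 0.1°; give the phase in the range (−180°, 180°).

ω = 200: -50.2 dB, 100.8°; ω = 2521: -44.3 dB, -38.0°

At s = jω = j200:
zero (s+1): 1 + j200 → |·| = √(1²+200²) = √40001 ≈ 200, ∠ = arctan(200/1) ≈ 89.71°
zero (s+8): 8 + j200 → |·| = √(8²+200²) = √40064 ≈ 200.16, ∠ = arctan(200/8) ≈ 87.71°
pole (s+200): 200 + j200 → |·| = √(200²+200²) = √80000 ≈ 282.84, ∠ = arctan(200/200) ≈ 45.00°
pole (s+411): 411 + j200 → |·| = √(411²+200²) = √208921 ≈ 457.08, ∠ = arctan(200/411) ≈ 25.95°
pole (s+2000): 2000 + j200 → |·| = √(2000²+200²) = √4040000 ≈ 2010, ∠ = arctan(200/2000) ≈ 5.71°
|G| = 20 · 40032 / 2.5985e+08 ≈ 0.0030812
Gain = 20 log₁₀(0.0030812) ≈ -50.23 dB
∠G = 177.42° − 76.66° = 100.76°

At s = jω = j2521:
zero (s+1): 1 + j2521 → |·| = √(1²+2521²) = √6355442 ≈ 2521, ∠ = arctan(2521/1) ≈ 89.98°
zero (s+8): 8 + j2521 → |·| = √(8²+2521²) = √6355505 ≈ 2521, ∠ = arctan(2521/8) ≈ 89.82°
pole (s+200): 200 + j2521 → |·| = √(200²+2521²) = √6395441 ≈ 2528.9, ∠ = arctan(2521/200) ≈ 85.46°
pole (s+411): 411 + j2521 → |·| = √(411²+2521²) = √6524362 ≈ 2554.3, ∠ = arctan(2521/411) ≈ 80.74°
pole (s+2000): 2000 + j2521 → |·| = √(2000²+2521²) = √10355441 ≈ 3218, ∠ = arctan(2521/2000) ≈ 51.57°
|G| = 20 · 6.3554e+06 / 2.0787e+10 ≈ 0.0061148
Gain = 20 log₁₀(0.0061148) ≈ -44.27 dB
∠G = 179.80° − 217.77° = -37.97°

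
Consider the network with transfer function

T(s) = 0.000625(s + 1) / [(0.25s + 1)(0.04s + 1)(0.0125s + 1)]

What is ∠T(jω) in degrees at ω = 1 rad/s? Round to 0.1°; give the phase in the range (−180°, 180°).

At ω = 1 rad/s:
zero (1 + j1·1) = 1 + j1 → |·| ≈ 1.4142, ∠ ≈ 45.00°
pole (1 + j1·0.25) = 1 + j0.25 → |·| ≈ 1.0308, ∠ ≈ 14.04°
pole (1 + j1·0.04) = 1 + j0.04 → |·| ≈ 1.0008, ∠ ≈ 2.29°
pole (1 + j1·0.0125) = 1 + j0.0125 → |·| ≈ 1.0001, ∠ ≈ 0.72°
∠T = (45.00°) − (14.04° + 2.29° + 0.72°) = 27.95°

28.0°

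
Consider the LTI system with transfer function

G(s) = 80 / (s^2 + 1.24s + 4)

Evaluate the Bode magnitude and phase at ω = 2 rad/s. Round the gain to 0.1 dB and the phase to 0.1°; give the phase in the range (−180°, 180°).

At s = jω = j2:
quadratic: (j2)² + 1.24·j2 + 4 = 0 + j2.48 → |·| ≈ 2.48, ∠ ≈ 90.00°
|G| = 80 / 2.48 ≈ 32.258
Gain = 20 log₁₀(32.258) ≈ 30.17 dB
∠G = 0.00° − 90.00° = -90.00°

30.2 dB, -90.0°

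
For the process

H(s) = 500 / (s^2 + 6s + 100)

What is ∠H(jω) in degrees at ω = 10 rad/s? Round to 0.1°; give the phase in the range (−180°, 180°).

-90.0°

At s = jω = j10:
quadratic: (j10)² + 6·j10 + 100 = 0 + j60 → |·| ≈ 60, ∠ ≈ 90.00°
∠H = 0.00° − 90.00° = -90.00°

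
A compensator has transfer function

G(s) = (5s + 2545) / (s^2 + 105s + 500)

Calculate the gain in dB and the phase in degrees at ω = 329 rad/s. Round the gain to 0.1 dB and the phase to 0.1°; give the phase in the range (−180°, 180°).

-31.4 dB, -129.3°

Substitute s = j329:
Numerator: 5(j329) + 2545 = 2545 + j1645
Denominator: (j329)^2 + 105(j329) + 500 = -107741 + j34545
|N| = √(2545² + 1645²) ≈ 3030.4, ∠N ≈ 32.88°
|D| = √(107741² + 34545²) ≈ 1.1314e+05, ∠D ≈ 162.22°
|G| = 3030.4 / 1.1314e+05 ≈ 0.026785
Gain = 20 log₁₀(0.026785) ≈ -31.44 dB
∠G = 32.88° − 162.22° = -129.34°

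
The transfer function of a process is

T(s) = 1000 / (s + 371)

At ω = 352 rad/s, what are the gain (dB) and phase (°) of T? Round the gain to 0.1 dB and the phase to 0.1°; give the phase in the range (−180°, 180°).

5.8 dB, -43.5°

Substitute s = j352:
Numerator: 1000 = 1000 + j0
Denominator: (j352) + 371 = 371 + j352
|N| = √(1000² + 0²) ≈ 1000, ∠N ≈ 0.00°
|D| = √(371² + 352²) ≈ 511.41, ∠D ≈ 43.49°
|T| = 1000 / 511.41 ≈ 1.9554
Gain = 20 log₁₀(1.9554) ≈ 5.82 dB
∠T = 0.00° − 43.49° = -43.49°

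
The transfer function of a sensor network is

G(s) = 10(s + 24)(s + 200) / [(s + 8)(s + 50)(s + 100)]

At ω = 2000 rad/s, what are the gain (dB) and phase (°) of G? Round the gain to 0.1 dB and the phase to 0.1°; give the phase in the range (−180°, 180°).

At s = jω = j2000:
zero (s+24): 24 + j2000 → |·| = √(24²+2000²) = √4000576 ≈ 2000.1, ∠ = arctan(2000/24) ≈ 89.31°
zero (s+200): 200 + j2000 → |·| = √(200²+2000²) = √4040000 ≈ 2010, ∠ = arctan(2000/200) ≈ 84.29°
pole (s+8): 8 + j2000 → |·| = √(8²+2000²) = √4000064 ≈ 2000, ∠ = arctan(2000/8) ≈ 89.77°
pole (s+50): 50 + j2000 → |·| = √(50²+2000²) = √4002500 ≈ 2000.6, ∠ = arctan(2000/50) ≈ 88.57°
pole (s+100): 100 + j2000 → |·| = √(100²+2000²) = √4010000 ≈ 2002.5, ∠ = arctan(2000/100) ≈ 87.14°
|G| = 10 · 4.0202e+06 / 8.0124e+09 ≈ 0.0050175
Gain = 20 log₁₀(0.0050175) ≈ -45.99 dB
∠G = 173.60° − 265.48° = -91.88°

-46.0 dB, -91.9°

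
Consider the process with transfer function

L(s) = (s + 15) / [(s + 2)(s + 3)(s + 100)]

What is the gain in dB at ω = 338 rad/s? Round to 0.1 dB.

At s = jω = j338:
zero (s+15): 15 + j338 → |·| = √(15²+338²) = √114469 ≈ 338.33, ∠ = arctan(338/15) ≈ 87.46°
pole (s+2): 2 + j338 → |·| = √(2²+338²) = √114248 ≈ 338.01, ∠ = arctan(338/2) ≈ 89.66°
pole (s+3): 3 + j338 → |·| = √(3²+338²) = √114253 ≈ 338.01, ∠ = arctan(338/3) ≈ 89.49°
pole (s+100): 100 + j338 → |·| = √(100²+338²) = √124244 ≈ 352.48, ∠ = arctan(338/100) ≈ 73.52°
|L| = 1 · 338.33 / 4.0271e+07 ≈ 8.4013e-06
Gain = 20 log₁₀(8.4013e-06) ≈ -101.51 dB

-101.5 dB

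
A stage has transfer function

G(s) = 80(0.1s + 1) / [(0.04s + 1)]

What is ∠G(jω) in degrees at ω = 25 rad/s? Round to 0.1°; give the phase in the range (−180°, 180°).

At ω = 25 rad/s:
zero (1 + j25·0.1) = 1 + j2.5 → |·| ≈ 2.6926, ∠ ≈ 68.20°
pole (1 + j25·0.04) = 1 + j1 → |·| ≈ 1.4142, ∠ ≈ 45.00°
∠G = (68.20°) − (45.00°) = 23.20°

23.2°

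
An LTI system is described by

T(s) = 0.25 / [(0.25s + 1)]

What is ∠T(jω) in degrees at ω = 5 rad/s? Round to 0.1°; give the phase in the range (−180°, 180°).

-51.3°

At ω = 5 rad/s:
pole (1 + j5·0.25) = 1 + j1.25 → |·| ≈ 1.6008, ∠ ≈ 51.34°
∠T = (0°) − (51.34°) = -51.34°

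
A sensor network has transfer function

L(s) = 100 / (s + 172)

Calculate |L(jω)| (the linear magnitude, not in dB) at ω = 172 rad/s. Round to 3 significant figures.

0.411

Substitute s = j172:
Numerator: 100 = 100 + j0
Denominator: (j172) + 172 = 172 + j172
|N| = √(100² + 0²) ≈ 100, ∠N ≈ 0.00°
|D| = √(172² + 172²) ≈ 243.24, ∠D ≈ 45.00°
|L| = 100 / 243.24 ≈ 0.41112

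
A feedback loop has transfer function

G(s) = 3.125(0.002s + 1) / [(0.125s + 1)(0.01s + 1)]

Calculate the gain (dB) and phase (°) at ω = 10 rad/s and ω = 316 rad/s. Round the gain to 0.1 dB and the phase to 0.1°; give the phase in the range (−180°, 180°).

At ω = 10 rad/s:
zero (1 + j10·0.002) = 1 + j0.02 → |·| ≈ 1.0002, ∠ ≈ 1.15°
pole (1 + j10·0.125) = 1 + j1.25 → |·| ≈ 1.6008, ∠ ≈ 51.34°
pole (1 + j10·0.01) = 1 + j0.1 → |·| ≈ 1.005, ∠ ≈ 5.71°
|G| = 3.125 · 1.0002 / (1.6008 · 1.005) ≈ 1.9428
Gain = 20 log₁₀(1.9428) ≈ 5.77 dB
∠G = (1.15°) − (51.34° + 5.71°) = -55.90°

At ω = 316 rad/s:
zero (1 + j316·0.002) = 1 + j0.632 → |·| ≈ 1.183, ∠ ≈ 32.29°
pole (1 + j316·0.125) = 1 + j39.5 → |·| ≈ 39.513, ∠ ≈ 88.55°
pole (1 + j316·0.01) = 1 + j3.16 → |·| ≈ 3.3145, ∠ ≈ 72.44°
|G| = 3.125 · 1.183 / (39.513 · 3.3145) ≈ 0.028228
Gain = 20 log₁₀(0.028228) ≈ -30.99 dB
∠G = (32.29°) − (88.55° + 72.44°) = -128.70°

ω = 10: 5.8 dB, -55.9°; ω = 316: -31.0 dB, -128.7°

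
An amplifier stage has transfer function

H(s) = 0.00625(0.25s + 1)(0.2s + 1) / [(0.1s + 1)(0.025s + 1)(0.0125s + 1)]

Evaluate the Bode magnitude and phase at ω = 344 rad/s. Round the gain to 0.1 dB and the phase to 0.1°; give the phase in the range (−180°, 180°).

-31.0 dB, -70.1°

At ω = 344 rad/s:
zero (1 + j344·0.25) = 1 + j86 → |·| ≈ 86.006, ∠ ≈ 89.33°
zero (1 + j344·0.2) = 1 + j68.8 → |·| ≈ 68.807, ∠ ≈ 89.17°
pole (1 + j344·0.1) = 1 + j34.4 → |·| ≈ 34.415, ∠ ≈ 88.33°
pole (1 + j344·0.025) = 1 + j8.6 → |·| ≈ 8.6579, ∠ ≈ 83.37°
pole (1 + j344·0.0125) = 1 + j4.3 → |·| ≈ 4.4147, ∠ ≈ 76.91°
|H| = 0.00625 · 86.006 · 68.807 / (34.415 · 8.6579 · 4.4147) ≈ 0.028118
Gain = 20 log₁₀(0.028118) ≈ -31.02 dB
∠H = (89.33° + 89.17°) − (88.33° + 83.37° + 76.91°) = -70.11°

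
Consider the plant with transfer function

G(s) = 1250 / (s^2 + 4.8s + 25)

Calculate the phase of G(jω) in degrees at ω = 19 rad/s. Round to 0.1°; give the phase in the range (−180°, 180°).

-164.8°

At s = jω = j19:
quadratic: (j19)² + 4.8·j19 + 25 = -336 + j91.2 → |·| ≈ 348.16, ∠ ≈ 164.81°
∠G = 0.00° − 164.81° = -164.81°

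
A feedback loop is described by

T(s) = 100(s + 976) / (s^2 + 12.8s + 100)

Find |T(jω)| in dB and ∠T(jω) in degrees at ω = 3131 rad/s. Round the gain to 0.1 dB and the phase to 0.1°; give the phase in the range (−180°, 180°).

At s = jω = j3131:
zero (s+976): 976 + j3131 → |·| = √(976²+3131²) = √10755737 ≈ 3279.6, ∠ = arctan(3131/976) ≈ 72.69°
quadratic: (j3131)² + 12.8·j3131 + 100 = -9803061 + j40076.8 → |·| ≈ 9.8031e+06, ∠ ≈ 179.77°
|T| = 100 · 3279.6 / 9.8031e+06 ≈ 0.033455
Gain = 20 log₁₀(0.033455) ≈ -29.51 dB
∠T = 72.69° − 179.77° = -107.08°

-29.5 dB, -107.1°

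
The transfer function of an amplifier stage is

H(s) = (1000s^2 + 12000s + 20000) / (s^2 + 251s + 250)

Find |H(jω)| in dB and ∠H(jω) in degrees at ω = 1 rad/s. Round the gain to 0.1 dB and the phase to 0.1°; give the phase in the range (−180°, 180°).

Substitute s = j1:
Numerator: 1000(j1)^2 + 12000(j1) + 20000 = 19000 + j12000
Denominator: (j1)^2 + 251(j1) + 250 = 249 + j251
|N| = √(19000² + 12000²) ≈ 22472, ∠N ≈ 32.28°
|D| = √(249² + 251²) ≈ 353.56, ∠D ≈ 45.23°
|H| = 22472 / 353.56 ≈ 63.559
Gain = 20 log₁₀(63.559) ≈ 36.06 dB
∠H = 32.28° − 45.23° = -12.95°

36.1 dB, -13.0°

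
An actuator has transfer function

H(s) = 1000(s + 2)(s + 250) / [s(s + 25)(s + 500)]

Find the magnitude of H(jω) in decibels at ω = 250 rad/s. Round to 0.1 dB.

8.0 dB

At s = jω = j250:
zero (s+2): 2 + j250 → |·| = √(2²+250²) = √62504 ≈ 250.01, ∠ = arctan(250/2) ≈ 89.54°
zero (s+250): 250 + j250 → |·| = √(250²+250²) = √125000 ≈ 353.55, ∠ = arctan(250/250) ≈ 45.00°
pole (s+25): 25 + j250 → |·| = √(25²+250²) = √63125 ≈ 251.25, ∠ = arctan(250/25) ≈ 84.29°
pole (s+500): 500 + j250 → |·| = √(500²+250²) = √312500 ≈ 559.02, ∠ = arctan(250/500) ≈ 26.57°
pole at origin: |s| = 250, ∠ = 90.00° (in denominator)
|H| = 1000 · 88391 / 3.5113e+07 ≈ 2.5173
Gain = 20 log₁₀(2.5173) ≈ 8.02 dB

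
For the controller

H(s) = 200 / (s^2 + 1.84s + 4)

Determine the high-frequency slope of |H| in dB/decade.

Each pole contributes −20 dB/decade at high frequency; each zero contributes +20 dB/decade.
Net: 0 zero(s) − 2 pole(s) → -40 dB/decade.

-40 dB/decade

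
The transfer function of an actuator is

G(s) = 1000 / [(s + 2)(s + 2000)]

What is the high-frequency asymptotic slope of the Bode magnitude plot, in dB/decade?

-40 dB/decade

Each pole contributes −20 dB/decade at high frequency; each zero contributes +20 dB/decade.
Net: 0 zero(s) − 2 pole(s) → -40 dB/decade.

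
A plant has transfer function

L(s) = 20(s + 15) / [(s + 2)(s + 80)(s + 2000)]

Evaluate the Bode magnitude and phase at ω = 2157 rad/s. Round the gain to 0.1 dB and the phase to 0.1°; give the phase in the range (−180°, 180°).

-110.0 dB, -135.4°

At s = jω = j2157:
zero (s+15): 15 + j2157 → |·| = √(15²+2157²) = √4652874 ≈ 2157.1, ∠ = arctan(2157/15) ≈ 89.60°
pole (s+2): 2 + j2157 → |·| = √(2²+2157²) = √4652653 ≈ 2157, ∠ = arctan(2157/2) ≈ 89.95°
pole (s+80): 80 + j2157 → |·| = √(80²+2157²) = √4659049 ≈ 2158.5, ∠ = arctan(2157/80) ≈ 87.88°
pole (s+2000): 2000 + j2157 → |·| = √(2000²+2157²) = √8652649 ≈ 2941.5, ∠ = arctan(2157/2000) ≈ 47.16°
|L| = 20 · 2157.1 / 1.3695e+10 ≈ 3.1502e-06
Gain = 20 log₁₀(3.1502e-06) ≈ -110.03 dB
∠L = 89.60° − 224.99° = -135.39°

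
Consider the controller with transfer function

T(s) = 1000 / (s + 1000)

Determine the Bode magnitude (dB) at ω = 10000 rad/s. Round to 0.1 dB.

-20.0 dB

At s = jω = j10000:
pole (s+1000): 1000 + j10000 → |·| = √(1000²+10000²) = √101000000 ≈ 10050, ∠ = arctan(10000/1000) ≈ 84.29°
|T| = 1000 / 10050 ≈ 0.099502
Gain = 20 log₁₀(0.099502) ≈ -20.04 dB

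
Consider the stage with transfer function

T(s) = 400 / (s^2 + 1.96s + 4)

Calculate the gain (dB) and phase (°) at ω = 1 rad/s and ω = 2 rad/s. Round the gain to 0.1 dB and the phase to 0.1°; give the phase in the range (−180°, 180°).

ω = 1: 41.0 dB, -33.2°; ω = 2: 40.2 dB, -90.0°

At s = jω = j1:
quadratic: (j1)² + 1.96·j1 + 4 = 3 + j1.96 → |·| ≈ 3.5835, ∠ ≈ 33.16°
|T| = 400 / 3.5835 ≈ 111.62
Gain = 20 log₁₀(111.62) ≈ 40.95 dB
∠T = 0.00° − 33.16° = -33.16°

At s = jω = j2:
quadratic: (j2)² + 1.96·j2 + 4 = 0 + j3.92 → |·| ≈ 3.92, ∠ ≈ 90.00°
|T| = 400 / 3.92 ≈ 102.04
Gain = 20 log₁₀(102.04) ≈ 40.18 dB
∠T = 0.00° − 90.00° = -90.00°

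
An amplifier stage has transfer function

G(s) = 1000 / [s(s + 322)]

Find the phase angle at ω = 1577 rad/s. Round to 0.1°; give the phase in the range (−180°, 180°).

At s = jω = j1577:
pole (s+322): 322 + j1577 → |·| = √(322²+1577²) = √2590613 ≈ 1609.5, ∠ = arctan(1577/322) ≈ 78.46°
pole at origin: |s| = 1577, ∠ = 90.00° (in denominator)
∠G = 0.00° − 168.46° = -168.46°

-168.5°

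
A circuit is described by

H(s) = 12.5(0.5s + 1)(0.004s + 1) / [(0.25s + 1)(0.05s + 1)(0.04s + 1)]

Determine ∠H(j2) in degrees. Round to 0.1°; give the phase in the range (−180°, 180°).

8.6°

At ω = 2 rad/s:
zero (1 + j2·0.5) = 1 + j1 → |·| ≈ 1.4142, ∠ ≈ 45.00°
zero (1 + j2·0.004) = 1 + j0.008 → |·| ≈ 1, ∠ ≈ 0.46°
pole (1 + j2·0.25) = 1 + j0.5 → |·| ≈ 1.118, ∠ ≈ 26.57°
pole (1 + j2·0.05) = 1 + j0.1 → |·| ≈ 1.005, ∠ ≈ 5.71°
pole (1 + j2·0.04) = 1 + j0.08 → |·| ≈ 1.0032, ∠ ≈ 4.57°
∠H = (45.00° + 0.46°) − (26.57° + 5.71° + 4.57°) = 8.61°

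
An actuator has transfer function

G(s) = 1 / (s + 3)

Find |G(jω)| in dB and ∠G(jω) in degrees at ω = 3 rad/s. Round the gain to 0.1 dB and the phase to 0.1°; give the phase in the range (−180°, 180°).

-12.6 dB, -45.0°

At s = jω = j3:
pole (s+3): 3 + j3 → |·| = √(3²+3²) = √18 ≈ 4.2426, ∠ = arctan(3/3) ≈ 45.00°
|G| = 1 / 4.2426 ≈ 0.2357
Gain = 20 log₁₀(0.2357) ≈ -12.55 dB
∠G = 0.00° − 45.00° = -45.00°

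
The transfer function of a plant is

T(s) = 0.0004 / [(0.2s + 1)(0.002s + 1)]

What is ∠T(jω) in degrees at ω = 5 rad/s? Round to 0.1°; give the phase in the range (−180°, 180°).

At ω = 5 rad/s:
pole (1 + j5·0.2) = 1 + j1 → |·| ≈ 1.4142, ∠ ≈ 45.00°
pole (1 + j5·0.002) = 1 + j0.01 → |·| ≈ 1, ∠ ≈ 0.57°
∠T = (0°) − (45.00° + 0.57°) = -45.57°

-45.6°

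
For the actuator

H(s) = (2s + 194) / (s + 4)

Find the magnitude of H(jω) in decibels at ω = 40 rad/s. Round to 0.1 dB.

14.4 dB

Substitute s = j40:
Numerator: 2(j40) + 194 = 194 + j80
Denominator: (j40) + 4 = 4 + j40
|N| = √(194² + 80²) ≈ 209.85, ∠N ≈ 22.41°
|D| = √(4² + 40²) ≈ 40.2, ∠D ≈ 84.29°
|H| = 209.85 / 40.2 ≈ 5.2201
Gain = 20 log₁₀(5.2201) ≈ 14.35 dB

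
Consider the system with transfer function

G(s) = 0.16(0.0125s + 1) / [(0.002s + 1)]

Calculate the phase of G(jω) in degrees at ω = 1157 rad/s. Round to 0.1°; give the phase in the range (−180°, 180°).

At ω = 1157 rad/s:
zero (1 + j1157·0.0125) = 1 + j14.4625 → |·| ≈ 14.497, ∠ ≈ 86.04°
pole (1 + j1157·0.002) = 1 + j2.314 → |·| ≈ 2.5208, ∠ ≈ 66.63°
∠G = (86.04°) − (66.63°) = 19.41°

19.4°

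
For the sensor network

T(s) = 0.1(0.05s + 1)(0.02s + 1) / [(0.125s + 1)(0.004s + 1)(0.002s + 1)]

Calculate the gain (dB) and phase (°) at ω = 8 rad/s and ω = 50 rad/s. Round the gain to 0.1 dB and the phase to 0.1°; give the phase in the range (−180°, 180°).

At ω = 8 rad/s:
zero (1 + j8·0.05) = 1 + j0.4 → |·| ≈ 1.077, ∠ ≈ 21.80°
zero (1 + j8·0.02) = 1 + j0.16 → |·| ≈ 1.0127, ∠ ≈ 9.09°
pole (1 + j8·0.125) = 1 + j1 → |·| ≈ 1.4142, ∠ ≈ 45.00°
pole (1 + j8·0.004) = 1 + j0.032 → |·| ≈ 1.0005, ∠ ≈ 1.83°
pole (1 + j8·0.002) = 1 + j0.016 → |·| ≈ 1.0001, ∠ ≈ 0.92°
|T| = 0.1 · 1.077 · 1.0127 / (1.4142 · 1.0005 · 1.0001) ≈ 0.077077
Gain = 20 log₁₀(0.077077) ≈ -22.26 dB
∠T = (21.80° + 9.09°) − (45.00° + 1.83° + 0.92°) = -16.86°

At ω = 50 rad/s:
zero (1 + j50·0.05) = 1 + j2.5 → |·| ≈ 2.6926, ∠ ≈ 68.20°
zero (1 + j50·0.02) = 1 + j1 → |·| ≈ 1.4142, ∠ ≈ 45.00°
pole (1 + j50·0.125) = 1 + j6.25 → |·| ≈ 6.3295, ∠ ≈ 80.91°
pole (1 + j50·0.004) = 1 + j0.2 → |·| ≈ 1.0198, ∠ ≈ 11.31°
pole (1 + j50·0.002) = 1 + j0.1 → |·| ≈ 1.005, ∠ ≈ 5.71°
|T| = 0.1 · 2.6926 · 1.4142 / (6.3295 · 1.0198 · 1.005) ≈ 0.058699
Gain = 20 log₁₀(0.058699) ≈ -24.63 dB
∠T = (68.20° + 45.00°) − (80.91° + 11.31° + 5.71°) = 15.27°

ω = 8: -22.3 dB, -16.9°; ω = 50: -24.6 dB, 15.3°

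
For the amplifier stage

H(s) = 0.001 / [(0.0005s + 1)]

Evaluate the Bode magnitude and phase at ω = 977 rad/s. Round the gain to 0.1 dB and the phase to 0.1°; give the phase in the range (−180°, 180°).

At ω = 977 rad/s:
pole (1 + j977·0.0005) = 1 + j0.4885 → |·| ≈ 1.1129, ∠ ≈ 26.04°
|H| = 0.001 · 1 / (1.1129) ≈ 0.00089855
Gain = 20 log₁₀(0.00089855) ≈ -60.93 dB
∠H = (0°) − (26.04°) = -26.04°

-60.9 dB, -26.0°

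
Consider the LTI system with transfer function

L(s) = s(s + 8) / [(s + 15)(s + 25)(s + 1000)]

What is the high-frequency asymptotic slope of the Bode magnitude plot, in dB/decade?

-20 dB/decade

Each pole contributes −20 dB/decade at high frequency; each zero contributes +20 dB/decade.
Net: 2 zero(s) − 3 pole(s) → -20 dB/decade.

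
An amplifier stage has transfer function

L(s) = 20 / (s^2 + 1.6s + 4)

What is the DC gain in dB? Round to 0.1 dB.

14.0 dB

L(0) = 20 / 4 = 5
20 log₁₀(5) ≈ 13.98 dB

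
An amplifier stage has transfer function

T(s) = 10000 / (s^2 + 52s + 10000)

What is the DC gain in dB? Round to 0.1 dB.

0.0 dB

T(0) = 10000 / 10000 = 1
20 log₁₀(1) ≈ 0.00 dB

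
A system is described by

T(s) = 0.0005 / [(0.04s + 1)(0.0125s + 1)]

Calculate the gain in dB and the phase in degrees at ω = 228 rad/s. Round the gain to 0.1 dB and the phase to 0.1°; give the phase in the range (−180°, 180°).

At ω = 228 rad/s:
pole (1 + j228·0.04) = 1 + j9.12 → |·| ≈ 9.1747, ∠ ≈ 83.74°
pole (1 + j228·0.0125) = 1 + j2.85 → |·| ≈ 3.0203, ∠ ≈ 70.67°
|T| = 0.0005 · 1 / (9.1747 · 3.0203) ≈ 1.8044e-05
Gain = 20 log₁₀(1.8044e-05) ≈ -94.87 dB
∠T = (0°) − (83.74° + 70.67°) = -154.41°

-94.9 dB, -154.4°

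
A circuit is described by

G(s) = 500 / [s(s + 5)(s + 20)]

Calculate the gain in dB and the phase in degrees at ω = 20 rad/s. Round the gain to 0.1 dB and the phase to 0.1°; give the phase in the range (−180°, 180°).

At s = jω = j20:
pole (s+5): 5 + j20 → |·| = √(5²+20²) = √425 ≈ 20.616, ∠ = arctan(20/5) ≈ 75.96°
pole (s+20): 20 + j20 → |·| = √(20²+20²) = √800 ≈ 28.284, ∠ = arctan(20/20) ≈ 45.00°
pole at origin: |s| = 20, ∠ = 90.00° (in denominator)
|G| = 500 / 11662 ≈ 0.042874
Gain = 20 log₁₀(0.042874) ≈ -27.36 dB
∠G = 0.00° − 210.96° = -210.96° ≡ 149.04° (principal value)

-27.4 dB, 149.0°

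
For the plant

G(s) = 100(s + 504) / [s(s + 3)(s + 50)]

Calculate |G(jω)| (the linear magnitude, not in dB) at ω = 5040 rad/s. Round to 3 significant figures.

At s = jω = j5040:
zero (s+504): 504 + j5040 → |·| = √(504²+5040²) = √25655616 ≈ 5065.1, ∠ = arctan(5040/504) ≈ 84.29°
pole (s+3): 3 + j5040 → |·| = √(3²+5040²) = √25401609 ≈ 5040, ∠ = arctan(5040/3) ≈ 89.97°
pole (s+50): 50 + j5040 → |·| = √(50²+5040²) = √25404100 ≈ 5040.2, ∠ = arctan(5040/50) ≈ 89.43°
pole at origin: |s| = 5040, ∠ = 90.00° (in denominator)
|G| = 100 · 5065.1 / 1.2803e+11 ≈ 3.9562e-06

3.96e-06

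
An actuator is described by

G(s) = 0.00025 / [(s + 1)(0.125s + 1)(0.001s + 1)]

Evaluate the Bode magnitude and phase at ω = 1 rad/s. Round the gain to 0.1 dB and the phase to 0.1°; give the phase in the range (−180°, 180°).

-75.1 dB, -52.2°

At ω = 1 rad/s:
pole (1 + j1·1) = 1 + j1 → |·| ≈ 1.4142, ∠ ≈ 45.00°
pole (1 + j1·0.125) = 1 + j0.125 → |·| ≈ 1.0078, ∠ ≈ 7.13°
pole (1 + j1·0.001) = 1 + j0.001 → |·| ≈ 1, ∠ ≈ 0.06°
|G| = 0.00025 · 1 / (1.4142 · 1.0078 · 1) ≈ 0.00017541
Gain = 20 log₁₀(0.00017541) ≈ -75.12 dB
∠G = (0°) − (45.00° + 7.13° + 0.06°) = -52.19°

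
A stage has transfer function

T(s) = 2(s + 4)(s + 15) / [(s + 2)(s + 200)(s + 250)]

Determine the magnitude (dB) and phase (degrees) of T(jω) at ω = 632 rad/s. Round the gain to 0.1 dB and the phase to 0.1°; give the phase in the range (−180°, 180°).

-51.0 dB, -52.4°

At s = jω = j632:
zero (s+4): 4 + j632 → |·| = √(4²+632²) = √399440 ≈ 632.01, ∠ = arctan(632/4) ≈ 89.64°
zero (s+15): 15 + j632 → |·| = √(15²+632²) = √399649 ≈ 632.18, ∠ = arctan(632/15) ≈ 88.64°
pole (s+2): 2 + j632 → |·| = √(2²+632²) = √399428 ≈ 632, ∠ = arctan(632/2) ≈ 89.82°
pole (s+200): 200 + j632 → |·| = √(200²+632²) = √439424 ≈ 662.89, ∠ = arctan(632/200) ≈ 72.44°
pole (s+250): 250 + j632 → |·| = √(250²+632²) = √461924 ≈ 679.65, ∠ = arctan(632/250) ≈ 68.42°
|T| = 2 · 3.9954e+05 / 2.8474e+08 ≈ 0.0028063
Gain = 20 log₁₀(0.0028063) ≈ -51.04 dB
∠T = 178.28° − 230.68° = -52.40°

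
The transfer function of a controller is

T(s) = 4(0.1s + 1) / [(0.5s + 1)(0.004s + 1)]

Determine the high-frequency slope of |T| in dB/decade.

Each pole contributes −20 dB/decade at high frequency; each zero contributes +20 dB/decade.
Net: 1 zero(s) − 2 pole(s) → -20 dB/decade.

-20 dB/decade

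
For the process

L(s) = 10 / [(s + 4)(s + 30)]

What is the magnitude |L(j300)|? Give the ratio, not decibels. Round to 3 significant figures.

At s = jω = j300:
pole (s+4): 4 + j300 → |·| = √(4²+300²) = √90016 ≈ 300.03, ∠ = arctan(300/4) ≈ 89.24°
pole (s+30): 30 + j300 → |·| = √(30²+300²) = √90900 ≈ 301.5, ∠ = arctan(300/30) ≈ 84.29°
|L| = 10 / 90459 ≈ 0.00011055

0.000111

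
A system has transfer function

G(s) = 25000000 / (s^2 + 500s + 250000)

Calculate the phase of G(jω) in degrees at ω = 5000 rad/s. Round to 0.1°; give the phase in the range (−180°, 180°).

At s = jω = j5000:
quadratic: (j5000)² + 500·j5000 + 250000 = -24750000 + j2500000 → |·| ≈ 2.4876e+07, ∠ ≈ 174.23°
∠G = 0.00° − 174.23° = -174.23°

-174.2°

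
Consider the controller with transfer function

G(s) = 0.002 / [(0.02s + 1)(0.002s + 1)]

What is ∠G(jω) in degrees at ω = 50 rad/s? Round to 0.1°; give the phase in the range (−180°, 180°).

-50.7°

At ω = 50 rad/s:
pole (1 + j50·0.02) = 1 + j1 → |·| ≈ 1.4142, ∠ ≈ 45.00°
pole (1 + j50·0.002) = 1 + j0.1 → |·| ≈ 1.005, ∠ ≈ 5.71°
∠G = (0°) − (45.00° + 5.71°) = -50.71°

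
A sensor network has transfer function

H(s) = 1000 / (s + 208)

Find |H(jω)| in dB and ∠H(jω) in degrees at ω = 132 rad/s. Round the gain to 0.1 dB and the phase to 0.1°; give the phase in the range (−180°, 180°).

12.2 dB, -32.4°

Substitute s = j132:
Numerator: 1000 = 1000 + j0
Denominator: (j132) + 208 = 208 + j132
|N| = √(1000² + 0²) ≈ 1000, ∠N ≈ 0.00°
|D| = √(208² + 132²) ≈ 246.35, ∠D ≈ 32.40°
|H| = 1000 / 246.35 ≈ 4.0593
Gain = 20 log₁₀(4.0593) ≈ 12.17 dB
∠H = 0.00° − 32.40° = -32.40°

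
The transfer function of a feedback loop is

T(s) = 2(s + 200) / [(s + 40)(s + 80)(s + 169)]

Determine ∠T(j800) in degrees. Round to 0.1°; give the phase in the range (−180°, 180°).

-173.5°

At s = jω = j800:
zero (s+200): 200 + j800 → |·| = √(200²+800²) = √680000 ≈ 824.62, ∠ = arctan(800/200) ≈ 75.96°
pole (s+40): 40 + j800 → |·| = √(40²+800²) = √641600 ≈ 801, ∠ = arctan(800/40) ≈ 87.14°
pole (s+80): 80 + j800 → |·| = √(80²+800²) = √646400 ≈ 803.99, ∠ = arctan(800/80) ≈ 84.29°
pole (s+169): 169 + j800 → |·| = √(169²+800²) = √668561 ≈ 817.66, ∠ = arctan(800/169) ≈ 78.07°
∠T = 75.96° − 249.50° = -173.54°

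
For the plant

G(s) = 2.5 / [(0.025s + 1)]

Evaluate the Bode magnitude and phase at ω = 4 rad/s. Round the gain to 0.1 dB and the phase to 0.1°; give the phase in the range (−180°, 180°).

At ω = 4 rad/s:
pole (1 + j4·0.025) = 1 + j0.1 → |·| ≈ 1.005, ∠ ≈ 5.71°
|G| = 2.5 · 1 / (1.005) ≈ 2.4876
Gain = 20 log₁₀(2.4876) ≈ 7.92 dB
∠G = (0°) − (5.71°) = -5.71°

7.9 dB, -5.7°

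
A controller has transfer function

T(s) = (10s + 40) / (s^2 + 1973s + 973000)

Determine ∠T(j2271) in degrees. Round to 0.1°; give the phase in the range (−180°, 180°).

Substitute s = j2271:
Numerator: 10(j2271) + 40 = 40 + j22710
Denominator: (j2271)^2 + 1973(j2271) + 973000 = -4184441 + j4480683
|N| = √(40² + 22710²) ≈ 22710, ∠N ≈ 89.90°
|D| = √(4184441² + 4480683²) ≈ 6.1307e+06, ∠D ≈ 133.04°
∠T = 89.90° − 133.04° = -43.14°

-43.1°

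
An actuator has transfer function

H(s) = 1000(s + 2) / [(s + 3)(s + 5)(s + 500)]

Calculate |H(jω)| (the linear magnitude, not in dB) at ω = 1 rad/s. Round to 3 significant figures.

At s = jω = j1:
zero (s+2): 2 + j1 → |·| = √(2²+1²) = √5 ≈ 2.2361, ∠ = arctan(1/2) ≈ 26.57°
pole (s+3): 3 + j1 → |·| = √(3²+1²) = √10 ≈ 3.1623, ∠ = arctan(1/3) ≈ 18.43°
pole (s+5): 5 + j1 → |·| = √(5²+1²) = √26 ≈ 5.099, ∠ = arctan(1/5) ≈ 11.31°
pole (s+500): 500 + j1 → |·| = √(500²+1²) = √250001 ≈ 500, ∠ = arctan(1/500) ≈ 0.11°
|H| = 1000 · 2.2361 / 8062.3 ≈ 0.27735

0.277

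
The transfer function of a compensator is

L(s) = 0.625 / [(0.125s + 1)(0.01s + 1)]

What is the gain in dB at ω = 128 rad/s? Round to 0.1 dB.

At ω = 128 rad/s:
pole (1 + j128·0.125) = 1 + j16 → |·| ≈ 16.031, ∠ ≈ 86.42°
pole (1 + j128·0.01) = 1 + j1.28 → |·| ≈ 1.6243, ∠ ≈ 52.00°
|L| = 0.625 · 1 / (16.031 · 1.6243) ≈ 0.024002
Gain = 20 log₁₀(0.024002) ≈ -32.40 dB

-32.4 dB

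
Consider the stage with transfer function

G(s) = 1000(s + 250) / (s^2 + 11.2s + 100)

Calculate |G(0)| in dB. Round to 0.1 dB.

G(0) = 1000·250 / 100 = 2500
20 log₁₀(2500) ≈ 67.96 dB

68.0 dB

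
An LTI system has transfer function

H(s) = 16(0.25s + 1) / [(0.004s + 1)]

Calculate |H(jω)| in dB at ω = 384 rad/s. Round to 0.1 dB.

At ω = 384 rad/s:
zero (1 + j384·0.25) = 1 + j96 → |·| ≈ 96.005, ∠ ≈ 89.40°
pole (1 + j384·0.004) = 1 + j1.536 → |·| ≈ 1.8328, ∠ ≈ 56.93°
|H| = 16 · 96.005 / (1.8328) ≈ 838.11
Gain = 20 log₁₀(838.11) ≈ 58.47 dB

58.5 dB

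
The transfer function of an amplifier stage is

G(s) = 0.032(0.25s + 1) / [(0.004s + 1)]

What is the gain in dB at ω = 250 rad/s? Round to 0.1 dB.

At ω = 250 rad/s:
zero (1 + j250·0.25) = 1 + j62.5 → |·| ≈ 62.508, ∠ ≈ 89.08°
pole (1 + j250·0.004) = 1 + j1 → |·| ≈ 1.4142, ∠ ≈ 45.00°
|G| = 0.032 · 62.508 / (1.4142) ≈ 1.4144
Gain = 20 log₁₀(1.4144) ≈ 3.01 dB

3.0 dB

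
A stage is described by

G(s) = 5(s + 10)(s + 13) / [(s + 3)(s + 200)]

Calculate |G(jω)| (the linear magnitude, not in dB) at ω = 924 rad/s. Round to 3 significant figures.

4.89

At s = jω = j924:
zero (s+10): 10 + j924 → |·| = √(10²+924²) = √853876 ≈ 924.05, ∠ = arctan(924/10) ≈ 89.38°
zero (s+13): 13 + j924 → |·| = √(13²+924²) = √853945 ≈ 924.09, ∠ = arctan(924/13) ≈ 89.19°
pole (s+3): 3 + j924 → |·| = √(3²+924²) = √853785 ≈ 924, ∠ = arctan(924/3) ≈ 89.81°
pole (s+200): 200 + j924 → |·| = √(200²+924²) = √893776 ≈ 945.4, ∠ = arctan(924/200) ≈ 77.79°
|G| = 5 · 8.5391e+05 / 8.7355e+05 ≈ 4.8876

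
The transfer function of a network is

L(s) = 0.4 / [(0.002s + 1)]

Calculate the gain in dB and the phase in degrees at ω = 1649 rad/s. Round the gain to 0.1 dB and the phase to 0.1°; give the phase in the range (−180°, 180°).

-18.7 dB, -73.1°

At ω = 1649 rad/s:
pole (1 + j1649·0.002) = 1 + j3.298 → |·| ≈ 3.4463, ∠ ≈ 73.13°
|L| = 0.4 · 1 / (3.4463) ≈ 0.11607
Gain = 20 log₁₀(0.11607) ≈ -18.71 dB
∠L = (0°) − (73.13°) = -73.13°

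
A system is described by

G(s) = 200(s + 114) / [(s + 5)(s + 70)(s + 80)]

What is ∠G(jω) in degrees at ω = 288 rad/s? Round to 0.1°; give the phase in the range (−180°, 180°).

-171.4°

At s = jω = j288:
zero (s+114): 114 + j288 → |·| = √(114²+288²) = √95940 ≈ 309.74, ∠ = arctan(288/114) ≈ 68.40°
pole (s+5): 5 + j288 → |·| = √(5²+288²) = √82969 ≈ 288.04, ∠ = arctan(288/5) ≈ 89.01°
pole (s+70): 70 + j288 → |·| = √(70²+288²) = √87844 ≈ 296.38, ∠ = arctan(288/70) ≈ 76.34°
pole (s+80): 80 + j288 → |·| = √(80²+288²) = √89344 ≈ 298.9, ∠ = arctan(288/80) ≈ 74.48°
∠G = 68.40° − 239.83° = -171.43°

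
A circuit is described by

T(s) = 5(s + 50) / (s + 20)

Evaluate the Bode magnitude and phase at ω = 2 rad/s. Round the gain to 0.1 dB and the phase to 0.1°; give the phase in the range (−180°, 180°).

At s = jω = j2:
zero (s+50): 50 + j2 → |·| = √(50²+2²) = √2504 ≈ 50.04, ∠ = arctan(2/50) ≈ 2.29°
pole (s+20): 20 + j2 → |·| = √(20²+2²) = √404 ≈ 20.1, ∠ = arctan(2/20) ≈ 5.71°
|T| = 5 · 50.04 / 20.1 ≈ 12.448
Gain = 20 log₁₀(12.448) ≈ 21.90 dB
∠T = 2.29° − 5.71° = -3.42°

21.9 dB, -3.4°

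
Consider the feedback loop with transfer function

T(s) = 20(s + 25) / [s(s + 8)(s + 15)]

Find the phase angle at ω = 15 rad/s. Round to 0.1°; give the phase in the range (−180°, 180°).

At s = jω = j15:
zero (s+25): 25 + j15 → |·| = √(25²+15²) = √850 ≈ 29.155, ∠ = arctan(15/25) ≈ 30.96°
pole (s+8): 8 + j15 → |·| = √(8²+15²) = √289 ≈ 17, ∠ = arctan(15/8) ≈ 61.93°
pole (s+15): 15 + j15 → |·| = √(15²+15²) = √450 ≈ 21.213, ∠ = arctan(15/15) ≈ 45.00°
pole at origin: |s| = 15, ∠ = 90.00° (in denominator)
∠T = 30.96° − 196.93° = -165.97°

-166.0°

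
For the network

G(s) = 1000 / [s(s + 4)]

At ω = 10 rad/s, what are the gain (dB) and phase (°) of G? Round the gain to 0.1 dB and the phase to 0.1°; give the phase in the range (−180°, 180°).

19.4 dB, -158.2°

At s = jω = j10:
pole (s+4): 4 + j10 → |·| = √(4²+10²) = √116 ≈ 10.77, ∠ = arctan(10/4) ≈ 68.20°
pole at origin: |s| = 10, ∠ = 90.00° (in denominator)
|G| = 1000 / 107.7 ≈ 9.2851
Gain = 20 log₁₀(9.2851) ≈ 19.36 dB
∠G = 0.00° − 158.20° = -158.20°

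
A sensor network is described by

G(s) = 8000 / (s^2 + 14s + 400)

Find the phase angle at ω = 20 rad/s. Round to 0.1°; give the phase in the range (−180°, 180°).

-90.0°

At s = jω = j20:
quadratic: (j20)² + 14·j20 + 400 = 0 + j280 → |·| ≈ 280, ∠ ≈ 90.00°
∠G = 0.00° − 90.00° = -90.00°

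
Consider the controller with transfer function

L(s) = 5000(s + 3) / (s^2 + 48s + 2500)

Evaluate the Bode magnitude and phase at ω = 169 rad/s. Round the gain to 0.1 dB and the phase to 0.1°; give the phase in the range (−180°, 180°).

At s = jω = j169:
zero (s+3): 3 + j169 → |·| = √(3²+169²) = √28570 ≈ 169.03, ∠ = arctan(169/3) ≈ 88.98°
quadratic: (j169)² + 48·j169 + 2500 = -26061 + j8112 → |·| ≈ 27294, ∠ ≈ 162.71°
|L| = 5000 · 169.03 / 27294 ≈ 30.965
Gain = 20 log₁₀(30.965) ≈ 29.82 dB
∠L = 88.98° − 162.71° = -73.73°

29.8 dB, -73.7°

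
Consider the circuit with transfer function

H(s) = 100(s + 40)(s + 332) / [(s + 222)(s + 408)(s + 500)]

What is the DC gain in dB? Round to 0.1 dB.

-30.7 dB

H(0) = 100·40·332 / (222·408·500) ≈ 0.029323
20 log₁₀(0.029323) ≈ -30.66 dB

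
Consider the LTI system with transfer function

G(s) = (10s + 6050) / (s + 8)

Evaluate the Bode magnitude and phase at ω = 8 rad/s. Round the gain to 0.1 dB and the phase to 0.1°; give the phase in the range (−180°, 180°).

54.6 dB, -44.2°

Substitute s = j8:
Numerator: 10(j8) + 6050 = 6050 + j80
Denominator: (j8) + 8 = 8 + j8
|N| = √(6050² + 80²) ≈ 6050.5, ∠N ≈ 0.76°
|D| = √(8² + 8²) ≈ 11.314, ∠D ≈ 45.00°
|G| = 6050.5 / 11.314 ≈ 534.78
Gain = 20 log₁₀(534.78) ≈ 54.56 dB
∠G = 0.76° − 45.00° = -44.24°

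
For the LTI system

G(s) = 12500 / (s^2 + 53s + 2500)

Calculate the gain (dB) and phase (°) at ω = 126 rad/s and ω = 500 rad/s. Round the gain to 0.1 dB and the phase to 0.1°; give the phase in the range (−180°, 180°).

At s = jω = j126:
quadratic: (j126)² + 53·j126 + 2500 = -13376 + j6678 → |·| ≈ 14950, ∠ ≈ 153.47°
|G| = 12500 / 14950 ≈ 0.83612
Gain = 20 log₁₀(0.83612) ≈ -1.55 dB
∠G = 0.00° − 153.47° = -153.47°

At s = jω = j500:
quadratic: (j500)² + 53·j500 + 2500 = -247500 + j26500 → |·| ≈ 2.4891e+05, ∠ ≈ 173.89°
|G| = 12500 / 2.4891e+05 ≈ 0.050219
Gain = 20 log₁₀(0.050219) ≈ -25.98 dB
∠G = 0.00° − 173.89° = -173.89°

ω = 126: -1.6 dB, -153.5°; ω = 500: -26.0 dB, -173.9°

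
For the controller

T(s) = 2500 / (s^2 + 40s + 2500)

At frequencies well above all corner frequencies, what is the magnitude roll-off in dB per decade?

Each pole contributes −20 dB/decade at high frequency; each zero contributes +20 dB/decade.
Net: 0 zero(s) − 2 pole(s) → -40 dB/decade.

-40 dB/decade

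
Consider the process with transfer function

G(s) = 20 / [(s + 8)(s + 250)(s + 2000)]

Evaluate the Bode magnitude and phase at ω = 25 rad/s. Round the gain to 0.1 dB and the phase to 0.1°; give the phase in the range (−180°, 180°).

At s = jω = j25:
pole (s+8): 8 + j25 → |·| = √(8²+25²) = √689 ≈ 26.249, ∠ = arctan(25/8) ≈ 72.26°
pole (s+250): 250 + j25 → |·| = √(250²+25²) = √63125 ≈ 251.25, ∠ = arctan(25/250) ≈ 5.71°
pole (s+2000): 2000 + j25 → |·| = √(2000²+25²) = √4000625 ≈ 2000.2, ∠ = arctan(25/2000) ≈ 0.72°
|G| = 20 / 1.3191e+07 ≈ 1.5162e-06
Gain = 20 log₁₀(1.5162e-06) ≈ -116.38 dB
∠G = 0.00° − 78.69° = -78.69°

-116.4 dB, -78.7°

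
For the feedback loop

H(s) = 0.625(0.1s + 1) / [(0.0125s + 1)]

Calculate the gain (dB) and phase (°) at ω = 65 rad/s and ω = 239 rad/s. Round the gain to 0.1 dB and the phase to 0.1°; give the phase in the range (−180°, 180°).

At ω = 65 rad/s:
zero (1 + j65·0.1) = 1 + j6.5 → |·| ≈ 6.5765, ∠ ≈ 81.25°
pole (1 + j65·0.0125) = 1 + j0.8125 → |·| ≈ 1.2885, ∠ ≈ 39.09°
|H| = 0.625 · 6.5765 / (1.2885) ≈ 3.19
Gain = 20 log₁₀(3.19) ≈ 10.08 dB
∠H = (81.25°) − (39.09°) = 42.16°

At ω = 239 rad/s:
zero (1 + j239·0.1) = 1 + j23.9 → |·| ≈ 23.921, ∠ ≈ 87.60°
pole (1 + j239·0.0125) = 1 + j2.9875 → |·| ≈ 3.1504, ∠ ≈ 71.49°
|H| = 0.625 · 23.921 / (3.1504) ≈ 4.7456
Gain = 20 log₁₀(4.7456) ≈ 13.53 dB
∠H = (87.60°) − (71.49°) = 16.11°

ω = 65: 10.1 dB, 42.2°; ω = 239: 13.5 dB, 16.1°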